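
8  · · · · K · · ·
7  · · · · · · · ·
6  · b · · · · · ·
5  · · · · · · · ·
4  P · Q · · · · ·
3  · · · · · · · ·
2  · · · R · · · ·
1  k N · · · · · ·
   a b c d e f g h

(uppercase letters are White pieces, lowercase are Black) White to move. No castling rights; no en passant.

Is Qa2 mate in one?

yes

After Qa2: black king on a1; in check: yes, from the white queen on a2.
King squares — b1: attacked by Qa2; a2: attacked by Rd2; b2: attacked by Qa2.
Black has no legal moves → checkmate.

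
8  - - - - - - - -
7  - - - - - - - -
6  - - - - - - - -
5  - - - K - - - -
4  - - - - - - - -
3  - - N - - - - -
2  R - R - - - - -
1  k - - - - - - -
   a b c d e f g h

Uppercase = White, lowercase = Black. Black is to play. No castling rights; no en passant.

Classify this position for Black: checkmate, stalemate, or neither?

Black to move; black king on a1.
In check: yes, from the white rook on a2.
King squares — b1: attacked by Nc3; a2: attacked by Rc2; b2: attacked by Ra2.
Legal moves for Black: none.
In check with no legal moves → checkmate.

checkmate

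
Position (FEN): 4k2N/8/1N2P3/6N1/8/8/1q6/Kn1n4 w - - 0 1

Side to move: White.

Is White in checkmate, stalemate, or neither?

White to move; white king on a1.
In check: yes, from the black queen on b2.
King squares — b1: attacked by Qb2; a2: attacked by Qb2; b2: attacked by Nd1.
Legal moves for White: none.
In check with no legal moves → checkmate.

checkmate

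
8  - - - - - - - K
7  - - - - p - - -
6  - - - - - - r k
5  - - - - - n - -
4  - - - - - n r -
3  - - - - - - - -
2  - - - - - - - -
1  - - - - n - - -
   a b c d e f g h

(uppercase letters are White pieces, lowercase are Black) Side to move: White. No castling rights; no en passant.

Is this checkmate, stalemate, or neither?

White to move; white king on h8.
In check: no.
King squares — g7: attacked by Nf5; h7: attacked by Kh6; g8: attacked by Rg6.
Legal moves for White: none.
Not in check and no legal moves → stalemate.

stalemate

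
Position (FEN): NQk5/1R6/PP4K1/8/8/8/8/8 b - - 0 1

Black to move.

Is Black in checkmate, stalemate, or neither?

checkmate

Black to move; black king on c8.
In check: yes, from the white queen on b8.
King squares — b7: attacked by Pa6; c7: attacked by Pb6; d7: attacked by Rb7; b8: attacked by Rb7; d8: attacked by Qb8.
Legal moves for Black: none.
In check with no legal moves → checkmate.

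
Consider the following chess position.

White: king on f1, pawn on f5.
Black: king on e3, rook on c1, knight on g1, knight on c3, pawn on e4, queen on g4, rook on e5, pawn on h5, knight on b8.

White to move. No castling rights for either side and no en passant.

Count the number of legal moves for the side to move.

White to move; king on f1.
In check: yes, from the black rook on c1.
Legal moves: none.
Count: 0.

0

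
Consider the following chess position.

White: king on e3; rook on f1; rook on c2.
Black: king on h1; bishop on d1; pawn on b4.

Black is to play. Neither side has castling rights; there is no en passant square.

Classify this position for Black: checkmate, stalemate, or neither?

Black to move; black king on h1.
In check: yes, from the white rook on f1.
King squares — g1: attacked by Rf1; g2: attacked by Rc2; h2: attacked by Rc2.
Legal moves for Black: none.
In check with no legal moves → checkmate.

checkmate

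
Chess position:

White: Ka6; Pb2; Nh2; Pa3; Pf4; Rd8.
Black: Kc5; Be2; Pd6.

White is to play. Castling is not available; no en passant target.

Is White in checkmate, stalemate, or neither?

White to move; white king on a6.
In check: yes, from the black bishop on e2.
King squares — a5: available; b5: attacked by Be2; b6: attacked by Kc5; a7: available; b7: available.
Legal moves for White: Kb7, Ka7, Ka5.
White is in check but has 3 legal moves → neither.

neither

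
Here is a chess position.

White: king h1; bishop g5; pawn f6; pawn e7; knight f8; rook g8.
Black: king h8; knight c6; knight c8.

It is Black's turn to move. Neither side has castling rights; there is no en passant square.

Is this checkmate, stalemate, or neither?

Black to move; black king on h8.
In check: yes, from the white rook on g8.
Legal moves for Black: Kxg8.
Black is in check but has 1 legal move → neither.

neither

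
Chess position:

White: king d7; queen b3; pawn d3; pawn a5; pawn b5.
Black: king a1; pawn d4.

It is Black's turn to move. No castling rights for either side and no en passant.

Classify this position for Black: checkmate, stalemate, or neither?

Black to move; black king on a1.
In check: no.
King squares — b1: attacked by Qb3; a2: attacked by Qb3; b2: attacked by Qb3.
Legal moves for Black: none.
Not in check and no legal moves → stalemate.

stalemate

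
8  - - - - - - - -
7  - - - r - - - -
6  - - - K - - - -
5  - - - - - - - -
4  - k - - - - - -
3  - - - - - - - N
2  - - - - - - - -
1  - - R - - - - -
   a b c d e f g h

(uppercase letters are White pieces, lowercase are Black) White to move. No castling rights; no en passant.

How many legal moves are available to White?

White to move; king on d6.
In check: yes, from the black rook on d7.
Legal moves: Kxd7, Ke6, Kc6, Ke5.
Count: 4.

4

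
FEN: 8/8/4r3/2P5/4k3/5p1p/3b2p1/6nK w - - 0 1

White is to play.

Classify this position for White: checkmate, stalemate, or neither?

White to move; white king on h1.
In check: yes, from the black pawn on g2.
King squares — g1: available; g2: attacked by Pf3; h2: available.
Legal moves for White: Kh2, Kxg1.
White is in check but has 2 legal moves → neither.

neither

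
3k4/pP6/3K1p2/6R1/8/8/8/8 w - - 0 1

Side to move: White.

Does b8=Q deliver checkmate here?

After b8=Q: black king on d8; in check: yes, from the white queen on b8.
King squares — c7: attacked by Kd6; d7: attacked by Kd6; e7: attacked by Kd6; c8: attacked by Qb8; e8: attacked by Qb8.
Black has no legal moves → checkmate.

yes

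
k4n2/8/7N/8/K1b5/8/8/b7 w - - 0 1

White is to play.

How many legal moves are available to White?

White to move; king on a4.
In check: no.
Legal moves: Ng8, Nf7, Nf5, Ng4, Ka5, Kb4, Ka3.
Count: 7.

7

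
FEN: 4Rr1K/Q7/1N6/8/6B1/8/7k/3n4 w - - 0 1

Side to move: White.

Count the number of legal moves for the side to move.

3

White to move; king on h8.
In check: yes, from the black rook on f8.
Legal moves: Kh7, Kg7, Rxf8.
Count: 3.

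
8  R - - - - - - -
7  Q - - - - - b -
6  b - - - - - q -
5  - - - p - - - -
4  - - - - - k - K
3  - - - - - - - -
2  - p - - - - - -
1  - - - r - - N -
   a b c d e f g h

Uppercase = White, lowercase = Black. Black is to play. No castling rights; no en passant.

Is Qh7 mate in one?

After Qh7: white king on h4; in check: yes, from the black queen on h7.
King squares — g3: attacked by Kf4; h3: attacked by Qh7; g4: attacked by Kf4; g5: attacked by Kf4; h5: attacked by Qh7.
White has no legal moves → checkmate.

yes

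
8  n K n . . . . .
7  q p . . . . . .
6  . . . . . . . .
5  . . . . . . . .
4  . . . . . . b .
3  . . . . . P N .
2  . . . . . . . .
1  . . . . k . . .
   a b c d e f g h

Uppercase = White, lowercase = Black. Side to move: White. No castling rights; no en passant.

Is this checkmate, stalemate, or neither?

White to move; white king on b8.
In check: yes, from the black queen on a7.
King squares — a7: attacked by Nc8; b7: attacked by Qa7; c7: attacked by Na8; a8: attacked by Qa7; c8: attacked by Bg4.
Legal moves for White: none.
In check with no legal moves → checkmate.

checkmate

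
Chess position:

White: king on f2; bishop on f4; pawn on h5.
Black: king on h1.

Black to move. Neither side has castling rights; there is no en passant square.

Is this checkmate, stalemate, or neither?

Black to move; black king on h1.
In check: no.
King squares — g1: attacked by Kf2; g2: attacked by Kf2; h2: attacked by Bf4.
Legal moves for Black: none.
Not in check and no legal moves → stalemate.

stalemate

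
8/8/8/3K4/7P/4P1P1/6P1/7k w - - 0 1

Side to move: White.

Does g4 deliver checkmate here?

no

After g4: black king on h1; in check: no.
Black is not in check, so this cannot be checkmate.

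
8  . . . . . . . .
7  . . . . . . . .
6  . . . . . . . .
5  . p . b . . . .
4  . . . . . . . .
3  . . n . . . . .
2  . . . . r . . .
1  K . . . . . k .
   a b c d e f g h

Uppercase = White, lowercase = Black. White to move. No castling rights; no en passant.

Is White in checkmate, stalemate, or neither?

stalemate

White to move; white king on a1.
In check: no.
King squares — b1: attacked by Nc3; a2: attacked by Re2; b2: attacked by Re2.
Legal moves for White: none.
Not in check and no legal moves → stalemate.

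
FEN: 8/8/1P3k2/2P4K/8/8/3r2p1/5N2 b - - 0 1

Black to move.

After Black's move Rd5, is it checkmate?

After Rd5: white king on h5; in check: yes, from the black rook on d5.
White has 3 legal replies: Kh6, Kh4, Kg4.
In check but a legal move exists → not checkmate.

no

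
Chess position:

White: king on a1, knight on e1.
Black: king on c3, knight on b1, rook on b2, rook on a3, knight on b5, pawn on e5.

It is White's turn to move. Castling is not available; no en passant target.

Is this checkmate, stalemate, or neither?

checkmate

White to move; white king on a1.
In check: yes, from the black rook on a3.
King squares — b1: attacked by Rb2; a2: attacked by Rb2; b2: attacked by Kc3.
Legal moves for White: none.
In check with no legal moves → checkmate.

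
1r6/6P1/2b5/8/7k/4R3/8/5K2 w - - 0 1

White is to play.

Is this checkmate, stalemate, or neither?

White to move; white king on f1.
In check: no.
Legal moves for White include: Re8, Re7, Re6, Re5, Re4+, Rh3+, Rg3, Rf3, Rd3, Rc3, Rb3, Ra3, Re2, Re1, Kf2, Ke2, Kg1, Ke1, ... (list truncated; more exist).
White has legal moves and is not in check → neither.

neither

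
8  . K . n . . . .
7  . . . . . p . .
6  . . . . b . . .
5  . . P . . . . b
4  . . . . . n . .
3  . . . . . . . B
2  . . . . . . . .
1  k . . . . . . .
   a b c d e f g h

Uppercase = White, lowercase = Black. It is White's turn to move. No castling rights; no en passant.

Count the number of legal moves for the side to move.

White to move; king on b8.
In check: no.
Legal moves: Ka8, Kc7, Ka7, Bxe6, Bf5, Bg4, Bg2, Bf1, c6.
Count: 9.

9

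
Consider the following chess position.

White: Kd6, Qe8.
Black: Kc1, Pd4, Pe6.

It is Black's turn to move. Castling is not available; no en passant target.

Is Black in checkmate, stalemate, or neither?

Black to move; black king on c1.
In check: no.
Legal moves for Black: Kd2, Kc2, Kb2, Kd1, Kb1, e5, d3.
Black has 7 legal moves and is not in check → neither.

neither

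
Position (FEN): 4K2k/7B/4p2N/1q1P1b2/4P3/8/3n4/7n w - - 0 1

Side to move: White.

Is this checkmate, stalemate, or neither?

White to move; white king on e8.
In check: yes, from the black queen on b5.
Legal moves for White: Kf8, Kd8, Kf7, Ke7.
White is in check but has 4 legal moves → neither.

neither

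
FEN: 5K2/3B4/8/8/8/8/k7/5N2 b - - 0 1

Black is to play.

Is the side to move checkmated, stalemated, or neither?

neither

Black to move; black king on a2.
In check: no.
Legal moves for Black: Kb3, Ka3, Kb2, Kb1, Ka1.
Black has 5 legal moves and is not in check → neither.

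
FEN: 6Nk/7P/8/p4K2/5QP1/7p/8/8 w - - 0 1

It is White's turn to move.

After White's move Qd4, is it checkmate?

After Qd4: black king on h8; in check: yes, from the white queen on d4.
Black has 1 legal reply: Kxh7.
In check but a legal move exists → not checkmate.

no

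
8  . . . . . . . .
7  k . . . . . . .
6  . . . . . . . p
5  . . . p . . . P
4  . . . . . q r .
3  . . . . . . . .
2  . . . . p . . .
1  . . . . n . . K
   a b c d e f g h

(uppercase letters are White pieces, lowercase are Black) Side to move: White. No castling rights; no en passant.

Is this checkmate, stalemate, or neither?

White to move; white king on h1.
In check: no.
King squares — g1: attacked by Rg4; g2: attacked by Ne1; h2: attacked by Qf4.
Legal moves for White: none.
Not in check and no legal moves → stalemate.

stalemate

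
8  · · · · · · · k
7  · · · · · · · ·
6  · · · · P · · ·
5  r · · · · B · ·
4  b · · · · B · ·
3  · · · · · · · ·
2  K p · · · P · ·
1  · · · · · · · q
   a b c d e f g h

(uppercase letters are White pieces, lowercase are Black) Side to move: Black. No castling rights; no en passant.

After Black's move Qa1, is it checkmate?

After Qa1: white king on a2; in check: yes, from the black queen on a1.
King squares — a1: attacked by Pb2; b1: attacked by Qa1; b2: attacked by Qa1; a3: attacked by Qa1; b3: attacked by Ba4.
White has no legal moves → checkmate.

yes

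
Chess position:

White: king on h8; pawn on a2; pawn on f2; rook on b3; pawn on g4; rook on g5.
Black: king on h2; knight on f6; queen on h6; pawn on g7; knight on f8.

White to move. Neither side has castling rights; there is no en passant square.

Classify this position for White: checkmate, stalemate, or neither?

White to move; white king on h8.
In check: yes, from the black queen on h6.
King squares — g7: attacked by Qh6; h7: attacked by Nf6; g8: attacked by Nf6.
Legal moves for White: none.
In check with no legal moves → checkmate.

checkmate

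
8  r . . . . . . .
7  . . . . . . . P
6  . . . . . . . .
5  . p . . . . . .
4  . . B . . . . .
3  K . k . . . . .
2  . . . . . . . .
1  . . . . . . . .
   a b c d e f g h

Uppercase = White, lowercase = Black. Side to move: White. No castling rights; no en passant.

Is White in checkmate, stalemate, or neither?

White to move; white king on a3.
In check: yes, from the black rook on a8.
King squares — a2: attacked by Ra8; b2: attacked by Kc3; b3: attacked by Kc3; a4: attacked by Pb5; b4: attacked by Kc3.
Legal moves for White: none.
In check with no legal moves → checkmate.

checkmate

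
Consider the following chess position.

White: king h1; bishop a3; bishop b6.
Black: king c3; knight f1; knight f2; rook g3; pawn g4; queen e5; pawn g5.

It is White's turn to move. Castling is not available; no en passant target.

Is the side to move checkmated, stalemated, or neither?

White to move; white king on h1.
In check: yes, from the black knight on f2.
Legal moves for White: Bxf2.
White is in check but has 1 legal move → neither.

neither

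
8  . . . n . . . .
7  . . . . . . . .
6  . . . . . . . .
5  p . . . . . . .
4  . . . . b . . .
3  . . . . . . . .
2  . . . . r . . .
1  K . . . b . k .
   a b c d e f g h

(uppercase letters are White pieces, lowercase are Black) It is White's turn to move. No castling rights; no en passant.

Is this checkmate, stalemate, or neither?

stalemate

White to move; white king on a1.
In check: no.
King squares — b1: attacked by Be4; a2: attacked by Re2; b2: attacked by Re2.
Legal moves for White: none.
Not in check and no legal moves → stalemate.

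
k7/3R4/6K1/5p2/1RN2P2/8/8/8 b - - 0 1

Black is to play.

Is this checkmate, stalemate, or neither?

stalemate

Black to move; black king on a8.
In check: no.
King squares — a7: attacked by Rd7; b7: attacked by Rb4; b8: attacked by Rb4.
Legal moves for Black: none.
Not in check and no legal moves → stalemate.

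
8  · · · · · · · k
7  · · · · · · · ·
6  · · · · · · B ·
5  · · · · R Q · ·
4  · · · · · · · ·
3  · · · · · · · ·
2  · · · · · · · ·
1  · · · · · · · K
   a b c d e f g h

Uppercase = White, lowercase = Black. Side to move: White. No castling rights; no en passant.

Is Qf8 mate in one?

yes

After Qf8: black king on h8; in check: yes, from the white queen on f8.
King squares — g7: attacked by Qf8; h7: attacked by Bg6; g8: attacked by Qf8.
Black has no legal moves → checkmate.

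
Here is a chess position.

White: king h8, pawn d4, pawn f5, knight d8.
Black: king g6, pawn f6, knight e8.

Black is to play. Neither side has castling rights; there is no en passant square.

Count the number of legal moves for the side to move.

Black to move; king on g6.
In check: yes, from the white pawn on f5.
Legal moves: Kh6, Kh5, Kg5, Kxf5.
Count: 4.

4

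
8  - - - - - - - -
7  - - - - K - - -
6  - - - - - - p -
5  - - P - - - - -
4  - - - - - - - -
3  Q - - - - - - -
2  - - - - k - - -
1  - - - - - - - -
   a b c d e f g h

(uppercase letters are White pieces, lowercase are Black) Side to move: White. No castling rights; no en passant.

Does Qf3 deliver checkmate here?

no

After Qf3: black king on e2; in check: yes, from the white queen on f3.
Black has 3 legal replies: Kxf3, Kd2, Ke1.
In check but a legal move exists → not checkmate.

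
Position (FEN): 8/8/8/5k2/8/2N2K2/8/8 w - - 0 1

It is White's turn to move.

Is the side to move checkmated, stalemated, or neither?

neither

White to move; white king on f3.
In check: no.
Legal moves for White: Kg3, Ke3, Kg2, Kf2, Ke2, Nd5, Nb5, Ne4, Na4, Ne2, Na2, Nd1, Nb1.
White has 13 legal moves and is not in check → neither.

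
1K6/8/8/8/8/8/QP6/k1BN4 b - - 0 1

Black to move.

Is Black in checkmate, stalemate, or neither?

neither

Black to move; black king on a1.
In check: yes, from the white queen on a2.
King squares — b1: attacked by Qa2; a2: available; b2: attacked by Bc1.
Legal moves for Black: Kxa2.
Black is in check but has 1 legal move → neither.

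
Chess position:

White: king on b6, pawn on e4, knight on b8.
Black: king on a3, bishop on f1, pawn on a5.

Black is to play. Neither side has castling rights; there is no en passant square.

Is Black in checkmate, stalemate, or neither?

Black to move; black king on a3.
In check: no.
Legal moves for Black: Kb4, Ka4, Kb3, Kb2, Ka2, Ba6, Bb5, Bc4, Bh3, Bd3, Bg2, Be2, a4.
Black has 13 legal moves and is not in check → neither.

neither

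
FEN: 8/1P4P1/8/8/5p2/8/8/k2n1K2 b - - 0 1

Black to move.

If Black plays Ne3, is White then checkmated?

no

After Ne3: white king on f1; in check: yes, from the black knight on e3.
White has 4 legal replies: Kf2, Ke2, Kg1, Ke1.
In check but a legal move exists → not checkmate.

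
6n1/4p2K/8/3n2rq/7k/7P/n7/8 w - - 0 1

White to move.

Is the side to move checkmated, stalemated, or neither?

checkmate

White to move; white king on h7.
In check: yes, from the black queen on h5.
King squares — g6: attacked by Rg5; h6: attacked by Qh5; g7: attacked by Rg5; g8: attacked by Rg5; h8: attacked by Qh5.
Legal moves for White: none.
In check with no legal moves → checkmate.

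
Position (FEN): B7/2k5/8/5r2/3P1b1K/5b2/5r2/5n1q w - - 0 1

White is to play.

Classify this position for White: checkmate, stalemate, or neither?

checkmate

White to move; white king on h4.
In check: yes, from the black queen on h1.
King squares — g3: attacked by Nf1; h3: attacked by Qh1; g4: attacked by Bf3; g5: attacked by Bf4; h5: attacked by Qh1.
Legal moves for White: none.
In check with no legal moves → checkmate.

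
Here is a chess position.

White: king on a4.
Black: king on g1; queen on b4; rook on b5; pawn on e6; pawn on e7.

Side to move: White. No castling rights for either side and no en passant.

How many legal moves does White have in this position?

White to move; king on a4.
In check: yes, from the black queen on b4.
Legal moves: none.
Count: 0.

0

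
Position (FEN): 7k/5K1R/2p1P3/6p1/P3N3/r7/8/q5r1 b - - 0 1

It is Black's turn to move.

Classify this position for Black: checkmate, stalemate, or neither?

Black to move; black king on h8.
In check: yes, from the white rook on h7.
King squares — g7: attacked by Kf7; h7: available; g8: attacked by Kf7.
Legal moves for Black: Kxh7.
Black is in check but has 1 legal move → neither.

neither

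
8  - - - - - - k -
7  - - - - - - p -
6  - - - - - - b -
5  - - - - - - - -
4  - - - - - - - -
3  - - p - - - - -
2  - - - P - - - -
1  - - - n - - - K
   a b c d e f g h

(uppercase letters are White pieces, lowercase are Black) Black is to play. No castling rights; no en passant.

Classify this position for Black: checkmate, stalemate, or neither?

neither

Black to move; black king on g8.
In check: no.
Legal moves for Black: Kh8, Kf8, Kh7, Kf7, Be8, Bh7, Bf7, Bh5, Bf5, Be4+, Bd3, Bc2, Bb1, Ne3, Nf2+, Nb2, cxd2, c2.
Black has 18 legal moves and is not in check → neither.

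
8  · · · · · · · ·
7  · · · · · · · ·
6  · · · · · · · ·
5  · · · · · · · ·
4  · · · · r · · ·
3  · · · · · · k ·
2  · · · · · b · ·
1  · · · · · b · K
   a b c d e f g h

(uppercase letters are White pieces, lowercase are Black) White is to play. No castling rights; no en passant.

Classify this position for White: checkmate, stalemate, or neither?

White to move; white king on h1.
In check: no.
King squares — g1: attacked by Bf2; g2: attacked by Bf1; h2: attacked by Kg3.
Legal moves for White: none.
Not in check and no legal moves → stalemate.

stalemate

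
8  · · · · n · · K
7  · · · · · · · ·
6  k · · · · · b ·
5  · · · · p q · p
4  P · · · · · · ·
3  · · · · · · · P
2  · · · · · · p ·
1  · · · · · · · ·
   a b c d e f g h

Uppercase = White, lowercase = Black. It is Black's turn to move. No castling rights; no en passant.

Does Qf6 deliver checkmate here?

After Qf6: white king on h8; in check: yes, from the black queen on f6.
White has 1 legal reply: Kg8.
In check but a legal move exists → not checkmate.

no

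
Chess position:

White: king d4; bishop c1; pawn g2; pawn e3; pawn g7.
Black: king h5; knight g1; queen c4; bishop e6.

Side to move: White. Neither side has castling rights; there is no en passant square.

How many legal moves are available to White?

1

White to move; king on d4.
In check: yes, from the black queen on c4.
Legal moves: Ke5.
Count: 1.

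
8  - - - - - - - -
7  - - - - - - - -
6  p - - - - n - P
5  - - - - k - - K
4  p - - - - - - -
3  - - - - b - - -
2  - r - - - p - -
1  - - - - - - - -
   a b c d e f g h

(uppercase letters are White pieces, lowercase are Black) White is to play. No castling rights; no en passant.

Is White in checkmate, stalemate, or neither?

White to move; white king on h5.
In check: yes, from the black knight on f6.
Legal moves for White: Kg6, Kh4.
White is in check but has 2 legal moves → neither.

neither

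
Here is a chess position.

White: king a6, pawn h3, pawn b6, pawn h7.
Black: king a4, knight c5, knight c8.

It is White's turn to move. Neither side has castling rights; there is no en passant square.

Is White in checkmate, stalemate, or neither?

White to move; white king on a6.
In check: yes, from the black knight on c5.
King squares — a5: attacked by Ka4; b5: attacked by Ka4; b6: own pawn; a7: attacked by Nc8; b7: attacked by Nc5.
Legal moves for White: none.
In check with no legal moves → checkmate.

checkmate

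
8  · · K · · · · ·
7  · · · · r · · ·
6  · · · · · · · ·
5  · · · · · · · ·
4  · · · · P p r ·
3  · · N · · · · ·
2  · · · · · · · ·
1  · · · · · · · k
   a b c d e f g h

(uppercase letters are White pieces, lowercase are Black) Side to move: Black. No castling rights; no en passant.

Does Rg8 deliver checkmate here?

After Rg8: white king on c8; in check: yes, from the black rook on g8.
King squares — b7: attacked by Re7; c7: attacked by Re7; d7: attacked by Re7; b8: attacked by Rg8; d8: attacked by Rg8.
White has no legal moves → checkmate.

yes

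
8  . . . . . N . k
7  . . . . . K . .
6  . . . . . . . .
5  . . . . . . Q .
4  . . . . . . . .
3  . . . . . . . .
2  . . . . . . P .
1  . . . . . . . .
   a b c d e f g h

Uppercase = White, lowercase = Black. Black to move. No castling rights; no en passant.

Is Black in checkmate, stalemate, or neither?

stalemate

Black to move; black king on h8.
In check: no.
King squares — g7: attacked by Qg5; h7: attacked by Nf8; g8: attacked by Qg5.
Legal moves for Black: none.
Not in check and no legal moves → stalemate.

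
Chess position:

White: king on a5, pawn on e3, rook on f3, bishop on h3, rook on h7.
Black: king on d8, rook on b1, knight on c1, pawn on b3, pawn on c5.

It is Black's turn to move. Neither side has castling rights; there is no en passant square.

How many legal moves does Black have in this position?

Black to move; king on d8.
In check: no.
Legal moves: Ke8, Nd3, Ne2, Na2, Rb2, Ra1+, c4, b2.
Count: 8.

8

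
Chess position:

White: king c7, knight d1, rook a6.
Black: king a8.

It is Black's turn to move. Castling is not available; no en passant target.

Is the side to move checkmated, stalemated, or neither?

Black to move; black king on a8.
In check: yes, from the white rook on a6.
King squares — a7: attacked by Ra6; b7: attacked by Kc7; b8: attacked by Kc7.
Legal moves for Black: none.
In check with no legal moves → checkmate.

checkmate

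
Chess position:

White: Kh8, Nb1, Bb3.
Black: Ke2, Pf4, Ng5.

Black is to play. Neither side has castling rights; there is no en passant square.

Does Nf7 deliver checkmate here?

After Nf7: white king on h8; in check: yes, from the black knight on f7.
White has 4 legal replies: Kg8, Kh7, Kg7, Bxf7.
In check but a legal move exists → not checkmate.

no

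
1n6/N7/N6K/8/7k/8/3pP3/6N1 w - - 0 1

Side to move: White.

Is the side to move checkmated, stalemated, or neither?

neither

White to move; white king on h6.
In check: no.
Legal moves for White: Nc8, Nc6, Nb5, Kh7, Kg7, Kg6, Nxb8, Nc7, Nc5, Nb4, Nh3, Nf3+, e3, e4.
White has 14 legal moves and is not in check → neither.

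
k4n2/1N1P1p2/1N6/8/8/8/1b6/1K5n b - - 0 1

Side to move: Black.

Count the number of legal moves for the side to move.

Black to move; king on a8.
In check: yes, from the white knight on b6.
Legal moves: Kb8, Kxb7, Ka7.
Count: 3.

3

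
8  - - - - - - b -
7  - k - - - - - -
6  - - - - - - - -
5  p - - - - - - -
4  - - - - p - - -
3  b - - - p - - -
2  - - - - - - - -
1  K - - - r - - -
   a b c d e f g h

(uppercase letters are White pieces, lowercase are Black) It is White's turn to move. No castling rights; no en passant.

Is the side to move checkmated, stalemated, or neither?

White to move; white king on a1.
In check: yes, from the black rook on e1.
King squares — b1: attacked by Re1; a2: attacked by Bg8; b2: attacked by Ba3.
Legal moves for White: none.
In check with no legal moves → checkmate.

checkmate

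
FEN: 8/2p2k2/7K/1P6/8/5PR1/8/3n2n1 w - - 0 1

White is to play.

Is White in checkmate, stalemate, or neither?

neither

White to move; white king on h6.
In check: no.
Legal moves for White: Kh7, Kh5, Kg5, Rg8, Rg7+, Rg6, Rg5, Rg4, Rh3, Rg2, Rxg1, b6, f4.
White has 13 legal moves and is not in check → neither.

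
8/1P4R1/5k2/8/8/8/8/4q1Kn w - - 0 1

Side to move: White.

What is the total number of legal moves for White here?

White to move; king on g1.
In check: yes, from the black queen on e1.
Legal moves: Kh2, Kg2.
Count: 2.

2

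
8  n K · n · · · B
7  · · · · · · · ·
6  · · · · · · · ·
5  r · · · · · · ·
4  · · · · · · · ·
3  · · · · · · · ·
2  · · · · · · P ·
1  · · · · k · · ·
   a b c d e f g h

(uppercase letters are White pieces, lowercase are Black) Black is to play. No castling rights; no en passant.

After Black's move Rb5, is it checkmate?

no

After Rb5: white king on b8; in check: yes, from the black rook on b5.
White has 3 legal replies: Kc8, Kxa8, Ka7.
In check but a legal move exists → not checkmate.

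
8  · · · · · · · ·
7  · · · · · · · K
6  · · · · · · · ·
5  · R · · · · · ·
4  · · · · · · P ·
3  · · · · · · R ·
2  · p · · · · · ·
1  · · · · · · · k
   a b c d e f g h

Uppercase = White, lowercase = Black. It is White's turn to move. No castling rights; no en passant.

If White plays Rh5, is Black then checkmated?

After Rh5: black king on h1; in check: yes, from the white rook on h5.
King squares — g1: attacked by Rg3; g2: attacked by Rg3; h2: attacked by Rh5.
Black has no legal moves → checkmate.

yes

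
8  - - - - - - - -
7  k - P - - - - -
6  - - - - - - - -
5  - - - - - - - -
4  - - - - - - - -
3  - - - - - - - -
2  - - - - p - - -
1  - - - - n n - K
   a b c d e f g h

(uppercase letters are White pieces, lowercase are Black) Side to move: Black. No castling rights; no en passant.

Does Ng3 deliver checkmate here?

no

After Ng3: white king on h1; in check: yes, from the black knight on g3.
White has 2 legal replies: Kh2, Kg1.
In check but a legal move exists → not checkmate.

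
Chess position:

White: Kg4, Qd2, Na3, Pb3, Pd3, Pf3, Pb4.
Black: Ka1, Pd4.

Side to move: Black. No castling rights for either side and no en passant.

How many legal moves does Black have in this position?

0

Black to move; king on a1.
In check: no.
Legal moves: none.
Count: 0.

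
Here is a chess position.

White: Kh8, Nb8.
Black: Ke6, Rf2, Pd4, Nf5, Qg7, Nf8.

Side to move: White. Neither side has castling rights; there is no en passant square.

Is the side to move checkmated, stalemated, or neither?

checkmate

White to move; white king on h8.
In check: yes, from the black queen on g7.
King squares — g7: attacked by Nf5; h7: attacked by Qg7; g8: attacked by Qg7.
Legal moves for White: none.
In check with no legal moves → checkmate.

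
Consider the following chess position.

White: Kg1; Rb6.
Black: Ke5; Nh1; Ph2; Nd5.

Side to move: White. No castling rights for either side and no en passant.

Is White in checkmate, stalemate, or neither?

neither

White to move; white king on g1.
In check: yes, from the black pawn on h2.
King squares — f1: available; h1: available; f2: attacked by Nh1; g2: available; h2: available.
Legal moves for White: Kxh2, Kg2, Kxh1, Kf1.
White is in check but has 4 legal moves → neither.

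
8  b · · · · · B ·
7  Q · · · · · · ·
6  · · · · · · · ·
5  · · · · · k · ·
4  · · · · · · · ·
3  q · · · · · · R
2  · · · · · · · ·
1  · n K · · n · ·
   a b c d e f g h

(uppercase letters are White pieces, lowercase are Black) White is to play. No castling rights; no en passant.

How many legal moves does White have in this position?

White to move; king on c1.
In check: yes, from the black queen on a3.
Legal moves: Kc2, Kd1, Kxb1, Qxa3, Rxa3.
Count: 5.

5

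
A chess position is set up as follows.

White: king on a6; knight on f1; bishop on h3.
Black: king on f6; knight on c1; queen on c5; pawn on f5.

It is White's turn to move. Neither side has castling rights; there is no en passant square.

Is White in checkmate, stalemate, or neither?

White to move; white king on a6.
In check: no.
Legal moves for White: Kb7, Bxf5, Bg4, Bg2, Ng3, Ne3, Nh2, Nd2.
White has 8 legal moves and is not in check → neither.

neither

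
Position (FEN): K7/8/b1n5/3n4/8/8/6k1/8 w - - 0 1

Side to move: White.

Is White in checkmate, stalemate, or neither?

White to move; white king on a8.
In check: no.
King squares — a7: attacked by Nc6; b7: attacked by Ba6; b8: attacked by Nc6.
Legal moves for White: none.
Not in check and no legal moves → stalemate.

stalemate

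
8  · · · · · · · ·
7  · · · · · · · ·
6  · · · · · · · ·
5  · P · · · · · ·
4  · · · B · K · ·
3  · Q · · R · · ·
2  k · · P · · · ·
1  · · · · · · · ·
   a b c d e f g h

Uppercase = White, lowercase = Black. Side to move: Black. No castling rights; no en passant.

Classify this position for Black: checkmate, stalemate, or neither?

Black to move; black king on a2.
In check: yes, from the white queen on b3.
King squares — a1: attacked by Bd4; b1: attacked by Qb3; b2: attacked by Qb3; a3: attacked by Qb3; b3: attacked by Re3.
Legal moves for Black: none.
In check with no legal moves → checkmate.

checkmate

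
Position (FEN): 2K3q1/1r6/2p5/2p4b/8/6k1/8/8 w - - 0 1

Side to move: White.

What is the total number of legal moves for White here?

White to move; king on c8.
In check: yes, from the black queen on g8.
Legal moves: Kxb7.
Count: 1.

1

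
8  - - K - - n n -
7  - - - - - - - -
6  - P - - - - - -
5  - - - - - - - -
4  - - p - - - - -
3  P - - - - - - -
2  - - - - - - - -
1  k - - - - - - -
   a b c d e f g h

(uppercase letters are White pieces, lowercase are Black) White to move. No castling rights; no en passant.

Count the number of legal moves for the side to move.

6

White to move; king on c8.
In check: no.
Legal moves: Kd8, Kb8, Kc7, Kb7, b7, a4.
Count: 6.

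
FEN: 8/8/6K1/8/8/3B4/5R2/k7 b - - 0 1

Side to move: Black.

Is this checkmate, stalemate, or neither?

stalemate

Black to move; black king on a1.
In check: no.
King squares — b1: attacked by Bd3; a2: attacked by Rf2; b2: attacked by Rf2.
Legal moves for Black: none.
Not in check and no legal moves → stalemate.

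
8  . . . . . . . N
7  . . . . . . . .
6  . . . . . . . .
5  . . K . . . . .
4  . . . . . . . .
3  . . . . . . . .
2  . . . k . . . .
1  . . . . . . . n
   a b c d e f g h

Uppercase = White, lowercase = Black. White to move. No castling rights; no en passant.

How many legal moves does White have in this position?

10

White to move; king on c5.
In check: no.
Legal moves: Nf7, Ng6, Kd6, Kc6, Kb6, Kd5, Kb5, Kd4, Kc4, Kb4.
Count: 10.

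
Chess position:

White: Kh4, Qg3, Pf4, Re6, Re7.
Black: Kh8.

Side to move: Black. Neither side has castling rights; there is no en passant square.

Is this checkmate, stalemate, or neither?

Black to move; black king on h8.
In check: no.
King squares — g7: attacked by Qg3; h7: attacked by Re7; g8: attacked by Qg3.
Legal moves for Black: none.
Not in check and no legal moves → stalemate.

stalemate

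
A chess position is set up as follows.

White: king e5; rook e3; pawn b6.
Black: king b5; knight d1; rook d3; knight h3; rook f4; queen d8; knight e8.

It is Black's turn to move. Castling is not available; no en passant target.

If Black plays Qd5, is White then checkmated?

After Qd5: white king on e5; in check: yes, from the black queen on d5.
King squares — d4: attacked by Rd3; e4: attacked by Rf4; f4: attacked by Nh3; d5: attacked by Rd3; f5: attacked by Rf4; d6: attacked by Qd5; e6: attacked by Qd5; f6: attacked by Rf4.
White has no legal moves → checkmate.

yes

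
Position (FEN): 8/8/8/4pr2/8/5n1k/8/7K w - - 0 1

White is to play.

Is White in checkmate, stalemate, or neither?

stalemate

White to move; white king on h1.
In check: no.
King squares — g1: attacked by Nf3; g2: attacked by Kh3; h2: attacked by Nf3.
Legal moves for White: none.
Not in check and no legal moves → stalemate.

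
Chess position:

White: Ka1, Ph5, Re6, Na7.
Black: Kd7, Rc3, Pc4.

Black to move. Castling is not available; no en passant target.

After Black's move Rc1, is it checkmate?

After Rc1: white king on a1; in check: yes, from the black rook on c1.
White has 2 legal replies: Kb2, Ka2.
In check but a legal move exists → not checkmate.

no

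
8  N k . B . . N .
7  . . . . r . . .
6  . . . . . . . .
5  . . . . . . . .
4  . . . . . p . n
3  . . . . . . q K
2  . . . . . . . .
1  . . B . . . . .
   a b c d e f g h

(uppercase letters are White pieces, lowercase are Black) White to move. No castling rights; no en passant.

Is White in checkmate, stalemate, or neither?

White to move; white king on h3.
In check: yes, from the black queen on g3.
King squares — g2: attacked by Qg3; h2: attacked by Qg3; g3: attacked by Pf4; g4: attacked by Qg3; h4: attacked by Qg3.
Legal moves for White: none.
In check with no legal moves → checkmate.

checkmate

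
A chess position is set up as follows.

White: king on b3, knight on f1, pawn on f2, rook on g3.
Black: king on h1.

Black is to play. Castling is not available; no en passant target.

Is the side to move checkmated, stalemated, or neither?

stalemate

Black to move; black king on h1.
In check: no.
King squares — g1: attacked by Rg3; g2: attacked by Rg3; h2: attacked by Nf1.
Legal moves for Black: none.
Not in check and no legal moves → stalemate.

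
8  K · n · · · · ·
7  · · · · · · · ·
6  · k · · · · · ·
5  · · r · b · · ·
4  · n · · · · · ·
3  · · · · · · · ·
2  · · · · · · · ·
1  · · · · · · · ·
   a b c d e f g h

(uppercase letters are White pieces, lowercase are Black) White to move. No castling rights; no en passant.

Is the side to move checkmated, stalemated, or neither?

stalemate

White to move; white king on a8.
In check: no.
King squares — a7: attacked by Kb6; b7: attacked by Kb6; b8: attacked by Be5.
Legal moves for White: none.
Not in check and no legal moves → stalemate.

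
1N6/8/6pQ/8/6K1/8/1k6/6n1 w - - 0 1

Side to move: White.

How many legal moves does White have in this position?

White to move; king on g4.
In check: no.
Legal moves: Nd7, Nc6, Na6, Qh8+, Qf8, Qh7, Qg7+, Qxg6, Qh5, Qg5, Qh4, Qf4, Qh3, Qe3, Qh2+, Qd2+, Qh1, Qc1+, Kg5, Kh4, Kf4, Kg3.
Count: 22.

22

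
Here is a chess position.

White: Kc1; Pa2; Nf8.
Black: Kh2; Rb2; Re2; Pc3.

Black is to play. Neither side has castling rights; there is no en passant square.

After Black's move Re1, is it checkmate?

yes

After Re1: white king on c1; in check: yes, from the black rook on e1.
King squares — b1: attacked by Re1; d1: attacked by Re1; b2: attacked by Pc3; c2: attacked by Rb2; d2: attacked by Rb2.
White has no legal moves → checkmate.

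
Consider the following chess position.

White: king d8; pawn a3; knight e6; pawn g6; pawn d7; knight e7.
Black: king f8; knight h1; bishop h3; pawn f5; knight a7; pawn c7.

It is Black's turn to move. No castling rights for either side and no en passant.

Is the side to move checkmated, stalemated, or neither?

Black to move; black king on f8.
In check: yes, from the white knight on e6.
King squares — e7: attacked by Kd8; f7: attacked by Pg6; g7: attacked by Ne6; e8: attacked by Pd7; g8: attacked by Ne7.
Legal moves for Black: none.
In check with no legal moves → checkmate.

checkmate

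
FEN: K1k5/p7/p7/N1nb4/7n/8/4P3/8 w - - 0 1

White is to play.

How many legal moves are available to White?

3

White to move; king on a8.
In check: yes, from the black bishop on d5.
Legal moves: Kxa7, Nb7, Nc6.
Count: 3.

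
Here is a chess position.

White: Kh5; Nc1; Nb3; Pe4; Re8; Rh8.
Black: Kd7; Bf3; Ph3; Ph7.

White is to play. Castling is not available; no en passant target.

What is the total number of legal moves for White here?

3

White to move; king on h5.
In check: yes, from the black bishop on f3.
Legal moves: Kh6, Kg5, Kh4.
Count: 3.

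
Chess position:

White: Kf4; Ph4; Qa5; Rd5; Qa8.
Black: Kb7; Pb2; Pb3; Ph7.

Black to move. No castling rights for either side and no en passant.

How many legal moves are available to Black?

Black to move; king on b7.
In check: yes, from the white queen on a8.
Legal moves: none.
Count: 0.

0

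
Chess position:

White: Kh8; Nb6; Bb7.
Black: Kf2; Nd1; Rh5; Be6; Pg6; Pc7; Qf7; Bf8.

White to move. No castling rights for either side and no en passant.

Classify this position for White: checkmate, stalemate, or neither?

checkmate

White to move; white king on h8.
In check: yes, from the black rook on h5.
King squares — g7: attacked by Qf7; h7: attacked by Rh5; g8: attacked by Qf7.
Legal moves for White: none.
In check with no legal moves → checkmate.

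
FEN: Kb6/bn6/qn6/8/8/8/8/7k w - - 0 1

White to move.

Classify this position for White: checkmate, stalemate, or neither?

White to move; white king on a8.
In check: yes, from the black knight on b6.
King squares — a7: attacked by Qa6; b7: attacked by Qa6; b8: attacked by Ba7.
Legal moves for White: none.
In check with no legal moves → checkmate.

checkmate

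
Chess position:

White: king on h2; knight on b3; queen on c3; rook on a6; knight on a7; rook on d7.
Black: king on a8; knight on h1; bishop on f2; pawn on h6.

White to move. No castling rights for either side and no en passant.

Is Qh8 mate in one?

After Qh8: black king on a8; in check: yes, from the white queen on h8.
King squares — a7: attacked by Ra6; b7: attacked by Rd7; b8: attacked by Qh8.
Black has no legal moves → checkmate.

yes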